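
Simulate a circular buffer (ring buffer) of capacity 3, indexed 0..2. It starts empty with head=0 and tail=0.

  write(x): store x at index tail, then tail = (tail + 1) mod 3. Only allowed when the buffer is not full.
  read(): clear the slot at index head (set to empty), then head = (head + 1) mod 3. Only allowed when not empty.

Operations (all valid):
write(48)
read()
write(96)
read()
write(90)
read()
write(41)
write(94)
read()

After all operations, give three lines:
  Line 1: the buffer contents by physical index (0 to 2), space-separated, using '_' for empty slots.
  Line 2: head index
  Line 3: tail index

write(48): buf=[48 _ _], head=0, tail=1, size=1
read(): buf=[_ _ _], head=1, tail=1, size=0
write(96): buf=[_ 96 _], head=1, tail=2, size=1
read(): buf=[_ _ _], head=2, tail=2, size=0
write(90): buf=[_ _ 90], head=2, tail=0, size=1
read(): buf=[_ _ _], head=0, tail=0, size=0
write(41): buf=[41 _ _], head=0, tail=1, size=1
write(94): buf=[41 94 _], head=0, tail=2, size=2
read(): buf=[_ 94 _], head=1, tail=2, size=1

Answer: _ 94 _
1
2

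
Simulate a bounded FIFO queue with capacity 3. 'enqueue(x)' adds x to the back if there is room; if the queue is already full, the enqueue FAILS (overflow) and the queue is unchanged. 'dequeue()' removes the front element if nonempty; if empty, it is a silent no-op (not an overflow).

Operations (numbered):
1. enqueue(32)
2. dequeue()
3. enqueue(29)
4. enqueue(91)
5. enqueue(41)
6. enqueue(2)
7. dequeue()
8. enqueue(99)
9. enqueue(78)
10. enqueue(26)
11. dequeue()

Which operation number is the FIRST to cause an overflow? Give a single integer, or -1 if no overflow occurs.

Answer: 6

Derivation:
1. enqueue(32): size=1
2. dequeue(): size=0
3. enqueue(29): size=1
4. enqueue(91): size=2
5. enqueue(41): size=3
6. enqueue(2): size=3=cap → OVERFLOW (fail)
7. dequeue(): size=2
8. enqueue(99): size=3
9. enqueue(78): size=3=cap → OVERFLOW (fail)
10. enqueue(26): size=3=cap → OVERFLOW (fail)
11. dequeue(): size=2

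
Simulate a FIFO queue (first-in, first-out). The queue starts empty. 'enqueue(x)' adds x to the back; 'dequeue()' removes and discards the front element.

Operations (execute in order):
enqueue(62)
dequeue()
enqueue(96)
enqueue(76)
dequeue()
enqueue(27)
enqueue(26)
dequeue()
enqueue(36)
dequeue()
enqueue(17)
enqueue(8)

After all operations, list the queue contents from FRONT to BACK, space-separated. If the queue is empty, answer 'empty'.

enqueue(62): [62]
dequeue(): []
enqueue(96): [96]
enqueue(76): [96, 76]
dequeue(): [76]
enqueue(27): [76, 27]
enqueue(26): [76, 27, 26]
dequeue(): [27, 26]
enqueue(36): [27, 26, 36]
dequeue(): [26, 36]
enqueue(17): [26, 36, 17]
enqueue(8): [26, 36, 17, 8]

Answer: 26 36 17 8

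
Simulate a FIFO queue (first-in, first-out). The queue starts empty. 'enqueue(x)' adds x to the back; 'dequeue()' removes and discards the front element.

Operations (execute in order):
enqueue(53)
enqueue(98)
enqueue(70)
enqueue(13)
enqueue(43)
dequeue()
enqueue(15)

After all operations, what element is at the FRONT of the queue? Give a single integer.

enqueue(53): queue = [53]
enqueue(98): queue = [53, 98]
enqueue(70): queue = [53, 98, 70]
enqueue(13): queue = [53, 98, 70, 13]
enqueue(43): queue = [53, 98, 70, 13, 43]
dequeue(): queue = [98, 70, 13, 43]
enqueue(15): queue = [98, 70, 13, 43, 15]

Answer: 98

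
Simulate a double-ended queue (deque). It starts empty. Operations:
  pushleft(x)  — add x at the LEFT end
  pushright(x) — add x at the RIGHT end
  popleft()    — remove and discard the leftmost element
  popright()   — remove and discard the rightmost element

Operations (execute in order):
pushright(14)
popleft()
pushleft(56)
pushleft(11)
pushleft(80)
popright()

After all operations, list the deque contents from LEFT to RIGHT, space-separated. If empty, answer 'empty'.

Answer: 80 11

Derivation:
pushright(14): [14]
popleft(): []
pushleft(56): [56]
pushleft(11): [11, 56]
pushleft(80): [80, 11, 56]
popright(): [80, 11]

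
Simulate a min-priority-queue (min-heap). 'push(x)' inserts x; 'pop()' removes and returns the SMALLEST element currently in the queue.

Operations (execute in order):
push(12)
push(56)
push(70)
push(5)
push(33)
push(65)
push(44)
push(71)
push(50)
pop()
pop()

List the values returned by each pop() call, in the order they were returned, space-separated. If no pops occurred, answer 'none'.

Answer: 5 12

Derivation:
push(12): heap contents = [12]
push(56): heap contents = [12, 56]
push(70): heap contents = [12, 56, 70]
push(5): heap contents = [5, 12, 56, 70]
push(33): heap contents = [5, 12, 33, 56, 70]
push(65): heap contents = [5, 12, 33, 56, 65, 70]
push(44): heap contents = [5, 12, 33, 44, 56, 65, 70]
push(71): heap contents = [5, 12, 33, 44, 56, 65, 70, 71]
push(50): heap contents = [5, 12, 33, 44, 50, 56, 65, 70, 71]
pop() → 5: heap contents = [12, 33, 44, 50, 56, 65, 70, 71]
pop() → 12: heap contents = [33, 44, 50, 56, 65, 70, 71]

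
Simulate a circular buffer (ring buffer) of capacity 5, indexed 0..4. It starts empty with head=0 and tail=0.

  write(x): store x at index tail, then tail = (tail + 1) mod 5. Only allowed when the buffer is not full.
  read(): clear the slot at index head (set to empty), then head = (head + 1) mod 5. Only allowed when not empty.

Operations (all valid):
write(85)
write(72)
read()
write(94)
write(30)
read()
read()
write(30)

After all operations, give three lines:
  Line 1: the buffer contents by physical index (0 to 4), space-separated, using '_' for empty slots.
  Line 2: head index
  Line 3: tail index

Answer: _ _ _ 30 30
3
0

Derivation:
write(85): buf=[85 _ _ _ _], head=0, tail=1, size=1
write(72): buf=[85 72 _ _ _], head=0, tail=2, size=2
read(): buf=[_ 72 _ _ _], head=1, tail=2, size=1
write(94): buf=[_ 72 94 _ _], head=1, tail=3, size=2
write(30): buf=[_ 72 94 30 _], head=1, tail=4, size=3
read(): buf=[_ _ 94 30 _], head=2, tail=4, size=2
read(): buf=[_ _ _ 30 _], head=3, tail=4, size=1
write(30): buf=[_ _ _ 30 30], head=3, tail=0, size=2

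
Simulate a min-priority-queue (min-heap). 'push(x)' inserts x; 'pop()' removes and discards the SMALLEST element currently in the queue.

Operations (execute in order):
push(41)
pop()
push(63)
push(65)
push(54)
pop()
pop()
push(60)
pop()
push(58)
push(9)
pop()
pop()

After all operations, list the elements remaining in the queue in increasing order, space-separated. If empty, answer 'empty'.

push(41): heap contents = [41]
pop() → 41: heap contents = []
push(63): heap contents = [63]
push(65): heap contents = [63, 65]
push(54): heap contents = [54, 63, 65]
pop() → 54: heap contents = [63, 65]
pop() → 63: heap contents = [65]
push(60): heap contents = [60, 65]
pop() → 60: heap contents = [65]
push(58): heap contents = [58, 65]
push(9): heap contents = [9, 58, 65]
pop() → 9: heap contents = [58, 65]
pop() → 58: heap contents = [65]

Answer: 65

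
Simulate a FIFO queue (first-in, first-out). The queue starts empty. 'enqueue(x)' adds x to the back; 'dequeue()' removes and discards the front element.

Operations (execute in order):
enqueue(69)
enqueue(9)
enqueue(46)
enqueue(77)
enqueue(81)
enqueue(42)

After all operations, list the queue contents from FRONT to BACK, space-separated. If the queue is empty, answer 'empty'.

Answer: 69 9 46 77 81 42

Derivation:
enqueue(69): [69]
enqueue(9): [69, 9]
enqueue(46): [69, 9, 46]
enqueue(77): [69, 9, 46, 77]
enqueue(81): [69, 9, 46, 77, 81]
enqueue(42): [69, 9, 46, 77, 81, 42]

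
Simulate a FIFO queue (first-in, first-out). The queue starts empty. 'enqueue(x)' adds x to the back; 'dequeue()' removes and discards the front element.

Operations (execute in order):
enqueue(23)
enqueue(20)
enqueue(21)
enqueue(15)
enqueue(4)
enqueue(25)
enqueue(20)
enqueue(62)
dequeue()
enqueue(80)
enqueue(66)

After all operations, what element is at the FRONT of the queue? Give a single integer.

enqueue(23): queue = [23]
enqueue(20): queue = [23, 20]
enqueue(21): queue = [23, 20, 21]
enqueue(15): queue = [23, 20, 21, 15]
enqueue(4): queue = [23, 20, 21, 15, 4]
enqueue(25): queue = [23, 20, 21, 15, 4, 25]
enqueue(20): queue = [23, 20, 21, 15, 4, 25, 20]
enqueue(62): queue = [23, 20, 21, 15, 4, 25, 20, 62]
dequeue(): queue = [20, 21, 15, 4, 25, 20, 62]
enqueue(80): queue = [20, 21, 15, 4, 25, 20, 62, 80]
enqueue(66): queue = [20, 21, 15, 4, 25, 20, 62, 80, 66]

Answer: 20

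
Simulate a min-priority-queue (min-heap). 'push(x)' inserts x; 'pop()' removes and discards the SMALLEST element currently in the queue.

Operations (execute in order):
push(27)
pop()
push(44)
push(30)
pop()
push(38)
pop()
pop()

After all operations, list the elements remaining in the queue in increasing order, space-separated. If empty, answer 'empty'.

push(27): heap contents = [27]
pop() → 27: heap contents = []
push(44): heap contents = [44]
push(30): heap contents = [30, 44]
pop() → 30: heap contents = [44]
push(38): heap contents = [38, 44]
pop() → 38: heap contents = [44]
pop() → 44: heap contents = []

Answer: empty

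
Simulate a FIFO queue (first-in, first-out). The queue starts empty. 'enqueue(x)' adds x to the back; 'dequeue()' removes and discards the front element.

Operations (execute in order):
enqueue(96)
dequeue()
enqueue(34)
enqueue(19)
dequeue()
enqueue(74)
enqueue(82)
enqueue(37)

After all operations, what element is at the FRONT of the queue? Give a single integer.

enqueue(96): queue = [96]
dequeue(): queue = []
enqueue(34): queue = [34]
enqueue(19): queue = [34, 19]
dequeue(): queue = [19]
enqueue(74): queue = [19, 74]
enqueue(82): queue = [19, 74, 82]
enqueue(37): queue = [19, 74, 82, 37]

Answer: 19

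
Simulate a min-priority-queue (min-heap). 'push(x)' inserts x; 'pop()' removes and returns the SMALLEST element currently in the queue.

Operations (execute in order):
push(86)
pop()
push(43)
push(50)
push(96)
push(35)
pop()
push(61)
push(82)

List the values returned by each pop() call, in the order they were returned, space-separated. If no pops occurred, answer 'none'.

push(86): heap contents = [86]
pop() → 86: heap contents = []
push(43): heap contents = [43]
push(50): heap contents = [43, 50]
push(96): heap contents = [43, 50, 96]
push(35): heap contents = [35, 43, 50, 96]
pop() → 35: heap contents = [43, 50, 96]
push(61): heap contents = [43, 50, 61, 96]
push(82): heap contents = [43, 50, 61, 82, 96]

Answer: 86 35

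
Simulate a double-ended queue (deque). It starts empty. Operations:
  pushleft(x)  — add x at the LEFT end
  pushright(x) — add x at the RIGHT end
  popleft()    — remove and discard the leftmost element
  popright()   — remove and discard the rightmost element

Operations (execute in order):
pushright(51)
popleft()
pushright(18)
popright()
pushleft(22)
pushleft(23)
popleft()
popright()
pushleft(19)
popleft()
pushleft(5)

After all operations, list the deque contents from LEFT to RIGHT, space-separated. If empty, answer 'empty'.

pushright(51): [51]
popleft(): []
pushright(18): [18]
popright(): []
pushleft(22): [22]
pushleft(23): [23, 22]
popleft(): [22]
popright(): []
pushleft(19): [19]
popleft(): []
pushleft(5): [5]

Answer: 5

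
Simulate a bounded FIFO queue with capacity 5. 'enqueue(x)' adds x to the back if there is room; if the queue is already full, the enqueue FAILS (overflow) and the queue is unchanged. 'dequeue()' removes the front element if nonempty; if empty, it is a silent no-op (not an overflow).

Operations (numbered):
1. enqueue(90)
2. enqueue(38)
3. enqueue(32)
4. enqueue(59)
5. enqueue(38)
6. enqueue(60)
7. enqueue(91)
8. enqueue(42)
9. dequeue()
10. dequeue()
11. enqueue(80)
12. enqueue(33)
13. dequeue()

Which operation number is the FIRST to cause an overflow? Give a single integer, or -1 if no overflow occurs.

1. enqueue(90): size=1
2. enqueue(38): size=2
3. enqueue(32): size=3
4. enqueue(59): size=4
5. enqueue(38): size=5
6. enqueue(60): size=5=cap → OVERFLOW (fail)
7. enqueue(91): size=5=cap → OVERFLOW (fail)
8. enqueue(42): size=5=cap → OVERFLOW (fail)
9. dequeue(): size=4
10. dequeue(): size=3
11. enqueue(80): size=4
12. enqueue(33): size=5
13. dequeue(): size=4

Answer: 6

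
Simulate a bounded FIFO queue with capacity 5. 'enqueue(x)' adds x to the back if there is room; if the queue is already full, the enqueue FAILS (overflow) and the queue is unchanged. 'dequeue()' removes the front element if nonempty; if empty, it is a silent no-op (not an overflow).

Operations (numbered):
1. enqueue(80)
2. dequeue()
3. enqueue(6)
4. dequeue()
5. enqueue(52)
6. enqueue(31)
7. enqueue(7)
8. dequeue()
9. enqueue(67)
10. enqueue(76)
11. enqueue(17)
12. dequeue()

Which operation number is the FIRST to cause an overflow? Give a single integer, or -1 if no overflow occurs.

Answer: -1

Derivation:
1. enqueue(80): size=1
2. dequeue(): size=0
3. enqueue(6): size=1
4. dequeue(): size=0
5. enqueue(52): size=1
6. enqueue(31): size=2
7. enqueue(7): size=3
8. dequeue(): size=2
9. enqueue(67): size=3
10. enqueue(76): size=4
11. enqueue(17): size=5
12. dequeue(): size=4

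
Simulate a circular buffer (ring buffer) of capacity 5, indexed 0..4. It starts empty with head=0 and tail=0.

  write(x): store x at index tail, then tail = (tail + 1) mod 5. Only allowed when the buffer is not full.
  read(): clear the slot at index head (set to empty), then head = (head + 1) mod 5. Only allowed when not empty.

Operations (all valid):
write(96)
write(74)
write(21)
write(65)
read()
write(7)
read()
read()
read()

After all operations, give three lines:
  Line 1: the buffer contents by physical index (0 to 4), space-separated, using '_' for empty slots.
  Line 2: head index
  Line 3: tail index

Answer: _ _ _ _ 7
4
0

Derivation:
write(96): buf=[96 _ _ _ _], head=0, tail=1, size=1
write(74): buf=[96 74 _ _ _], head=0, tail=2, size=2
write(21): buf=[96 74 21 _ _], head=0, tail=3, size=3
write(65): buf=[96 74 21 65 _], head=0, tail=4, size=4
read(): buf=[_ 74 21 65 _], head=1, tail=4, size=3
write(7): buf=[_ 74 21 65 7], head=1, tail=0, size=4
read(): buf=[_ _ 21 65 7], head=2, tail=0, size=3
read(): buf=[_ _ _ 65 7], head=3, tail=0, size=2
read(): buf=[_ _ _ _ 7], head=4, tail=0, size=1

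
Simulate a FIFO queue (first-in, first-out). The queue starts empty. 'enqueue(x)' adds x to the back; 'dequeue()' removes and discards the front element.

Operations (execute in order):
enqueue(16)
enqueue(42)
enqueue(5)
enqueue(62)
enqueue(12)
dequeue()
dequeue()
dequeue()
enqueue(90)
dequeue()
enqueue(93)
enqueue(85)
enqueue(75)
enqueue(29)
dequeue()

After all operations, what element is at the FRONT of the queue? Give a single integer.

Answer: 90

Derivation:
enqueue(16): queue = [16]
enqueue(42): queue = [16, 42]
enqueue(5): queue = [16, 42, 5]
enqueue(62): queue = [16, 42, 5, 62]
enqueue(12): queue = [16, 42, 5, 62, 12]
dequeue(): queue = [42, 5, 62, 12]
dequeue(): queue = [5, 62, 12]
dequeue(): queue = [62, 12]
enqueue(90): queue = [62, 12, 90]
dequeue(): queue = [12, 90]
enqueue(93): queue = [12, 90, 93]
enqueue(85): queue = [12, 90, 93, 85]
enqueue(75): queue = [12, 90, 93, 85, 75]
enqueue(29): queue = [12, 90, 93, 85, 75, 29]
dequeue(): queue = [90, 93, 85, 75, 29]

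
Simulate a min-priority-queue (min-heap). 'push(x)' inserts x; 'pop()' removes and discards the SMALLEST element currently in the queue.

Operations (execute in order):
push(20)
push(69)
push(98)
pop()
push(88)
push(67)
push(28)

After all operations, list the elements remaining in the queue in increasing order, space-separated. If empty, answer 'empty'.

push(20): heap contents = [20]
push(69): heap contents = [20, 69]
push(98): heap contents = [20, 69, 98]
pop() → 20: heap contents = [69, 98]
push(88): heap contents = [69, 88, 98]
push(67): heap contents = [67, 69, 88, 98]
push(28): heap contents = [28, 67, 69, 88, 98]

Answer: 28 67 69 88 98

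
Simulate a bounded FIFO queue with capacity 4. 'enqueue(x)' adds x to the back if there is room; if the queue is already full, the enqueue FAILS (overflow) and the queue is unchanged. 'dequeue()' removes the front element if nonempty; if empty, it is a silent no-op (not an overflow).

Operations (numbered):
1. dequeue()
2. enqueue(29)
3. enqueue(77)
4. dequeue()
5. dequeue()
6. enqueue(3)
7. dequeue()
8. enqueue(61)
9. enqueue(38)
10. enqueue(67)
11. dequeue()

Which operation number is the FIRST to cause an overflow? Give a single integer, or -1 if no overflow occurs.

1. dequeue(): empty, no-op, size=0
2. enqueue(29): size=1
3. enqueue(77): size=2
4. dequeue(): size=1
5. dequeue(): size=0
6. enqueue(3): size=1
7. dequeue(): size=0
8. enqueue(61): size=1
9. enqueue(38): size=2
10. enqueue(67): size=3
11. dequeue(): size=2

Answer: -1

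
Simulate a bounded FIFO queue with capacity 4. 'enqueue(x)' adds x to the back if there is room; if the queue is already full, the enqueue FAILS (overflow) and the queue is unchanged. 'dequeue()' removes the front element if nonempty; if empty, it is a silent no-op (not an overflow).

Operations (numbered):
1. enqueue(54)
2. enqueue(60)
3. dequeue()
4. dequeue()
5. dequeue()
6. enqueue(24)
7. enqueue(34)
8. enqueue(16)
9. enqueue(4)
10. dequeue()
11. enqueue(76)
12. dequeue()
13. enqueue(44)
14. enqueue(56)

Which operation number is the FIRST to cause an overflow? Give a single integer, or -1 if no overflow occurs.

1. enqueue(54): size=1
2. enqueue(60): size=2
3. dequeue(): size=1
4. dequeue(): size=0
5. dequeue(): empty, no-op, size=0
6. enqueue(24): size=1
7. enqueue(34): size=2
8. enqueue(16): size=3
9. enqueue(4): size=4
10. dequeue(): size=3
11. enqueue(76): size=4
12. dequeue(): size=3
13. enqueue(44): size=4
14. enqueue(56): size=4=cap → OVERFLOW (fail)

Answer: 14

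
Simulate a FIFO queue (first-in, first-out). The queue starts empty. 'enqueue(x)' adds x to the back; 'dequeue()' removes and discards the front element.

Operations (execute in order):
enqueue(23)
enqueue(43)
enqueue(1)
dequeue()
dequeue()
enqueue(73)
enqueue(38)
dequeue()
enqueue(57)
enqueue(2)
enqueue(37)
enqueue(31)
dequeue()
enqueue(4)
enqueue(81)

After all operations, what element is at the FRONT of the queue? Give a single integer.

enqueue(23): queue = [23]
enqueue(43): queue = [23, 43]
enqueue(1): queue = [23, 43, 1]
dequeue(): queue = [43, 1]
dequeue(): queue = [1]
enqueue(73): queue = [1, 73]
enqueue(38): queue = [1, 73, 38]
dequeue(): queue = [73, 38]
enqueue(57): queue = [73, 38, 57]
enqueue(2): queue = [73, 38, 57, 2]
enqueue(37): queue = [73, 38, 57, 2, 37]
enqueue(31): queue = [73, 38, 57, 2, 37, 31]
dequeue(): queue = [38, 57, 2, 37, 31]
enqueue(4): queue = [38, 57, 2, 37, 31, 4]
enqueue(81): queue = [38, 57, 2, 37, 31, 4, 81]

Answer: 38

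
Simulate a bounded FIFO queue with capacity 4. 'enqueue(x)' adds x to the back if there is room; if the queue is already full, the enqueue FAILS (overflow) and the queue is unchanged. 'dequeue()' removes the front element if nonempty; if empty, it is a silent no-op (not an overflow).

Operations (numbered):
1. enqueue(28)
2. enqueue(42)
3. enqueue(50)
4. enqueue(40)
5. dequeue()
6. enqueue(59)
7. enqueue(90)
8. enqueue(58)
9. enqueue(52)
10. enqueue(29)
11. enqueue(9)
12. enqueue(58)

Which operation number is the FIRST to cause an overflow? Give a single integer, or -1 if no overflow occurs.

Answer: 7

Derivation:
1. enqueue(28): size=1
2. enqueue(42): size=2
3. enqueue(50): size=3
4. enqueue(40): size=4
5. dequeue(): size=3
6. enqueue(59): size=4
7. enqueue(90): size=4=cap → OVERFLOW (fail)
8. enqueue(58): size=4=cap → OVERFLOW (fail)
9. enqueue(52): size=4=cap → OVERFLOW (fail)
10. enqueue(29): size=4=cap → OVERFLOW (fail)
11. enqueue(9): size=4=cap → OVERFLOW (fail)
12. enqueue(58): size=4=cap → OVERFLOW (fail)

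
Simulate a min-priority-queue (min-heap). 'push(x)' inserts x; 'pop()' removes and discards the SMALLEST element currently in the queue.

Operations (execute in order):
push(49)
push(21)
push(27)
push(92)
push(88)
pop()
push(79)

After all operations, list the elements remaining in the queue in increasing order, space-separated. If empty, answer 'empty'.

Answer: 27 49 79 88 92

Derivation:
push(49): heap contents = [49]
push(21): heap contents = [21, 49]
push(27): heap contents = [21, 27, 49]
push(92): heap contents = [21, 27, 49, 92]
push(88): heap contents = [21, 27, 49, 88, 92]
pop() → 21: heap contents = [27, 49, 88, 92]
push(79): heap contents = [27, 49, 79, 88, 92]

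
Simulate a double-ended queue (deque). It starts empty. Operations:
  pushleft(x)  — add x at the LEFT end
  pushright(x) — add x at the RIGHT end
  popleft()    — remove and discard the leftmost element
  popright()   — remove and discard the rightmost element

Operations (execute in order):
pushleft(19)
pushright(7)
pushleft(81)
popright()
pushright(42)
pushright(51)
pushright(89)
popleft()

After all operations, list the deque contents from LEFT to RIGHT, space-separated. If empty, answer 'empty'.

pushleft(19): [19]
pushright(7): [19, 7]
pushleft(81): [81, 19, 7]
popright(): [81, 19]
pushright(42): [81, 19, 42]
pushright(51): [81, 19, 42, 51]
pushright(89): [81, 19, 42, 51, 89]
popleft(): [19, 42, 51, 89]

Answer: 19 42 51 89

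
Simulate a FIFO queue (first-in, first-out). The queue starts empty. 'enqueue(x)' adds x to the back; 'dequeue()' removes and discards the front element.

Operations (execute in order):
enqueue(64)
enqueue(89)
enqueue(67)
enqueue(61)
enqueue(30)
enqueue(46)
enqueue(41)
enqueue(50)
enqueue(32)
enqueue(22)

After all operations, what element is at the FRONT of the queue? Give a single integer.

enqueue(64): queue = [64]
enqueue(89): queue = [64, 89]
enqueue(67): queue = [64, 89, 67]
enqueue(61): queue = [64, 89, 67, 61]
enqueue(30): queue = [64, 89, 67, 61, 30]
enqueue(46): queue = [64, 89, 67, 61, 30, 46]
enqueue(41): queue = [64, 89, 67, 61, 30, 46, 41]
enqueue(50): queue = [64, 89, 67, 61, 30, 46, 41, 50]
enqueue(32): queue = [64, 89, 67, 61, 30, 46, 41, 50, 32]
enqueue(22): queue = [64, 89, 67, 61, 30, 46, 41, 50, 32, 22]

Answer: 64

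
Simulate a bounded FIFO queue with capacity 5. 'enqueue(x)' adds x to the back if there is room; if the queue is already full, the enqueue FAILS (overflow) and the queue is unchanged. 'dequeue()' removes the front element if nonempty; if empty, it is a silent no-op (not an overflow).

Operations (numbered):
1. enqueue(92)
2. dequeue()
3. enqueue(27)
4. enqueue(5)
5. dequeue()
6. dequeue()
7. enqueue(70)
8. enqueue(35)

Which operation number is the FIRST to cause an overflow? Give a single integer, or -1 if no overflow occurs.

1. enqueue(92): size=1
2. dequeue(): size=0
3. enqueue(27): size=1
4. enqueue(5): size=2
5. dequeue(): size=1
6. dequeue(): size=0
7. enqueue(70): size=1
8. enqueue(35): size=2

Answer: -1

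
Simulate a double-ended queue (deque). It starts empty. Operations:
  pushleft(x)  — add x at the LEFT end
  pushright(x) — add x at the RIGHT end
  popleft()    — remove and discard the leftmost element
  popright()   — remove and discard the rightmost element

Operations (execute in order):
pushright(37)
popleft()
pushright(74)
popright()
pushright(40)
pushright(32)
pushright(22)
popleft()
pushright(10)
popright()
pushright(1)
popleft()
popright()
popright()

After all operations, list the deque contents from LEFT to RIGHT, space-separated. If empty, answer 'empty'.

pushright(37): [37]
popleft(): []
pushright(74): [74]
popright(): []
pushright(40): [40]
pushright(32): [40, 32]
pushright(22): [40, 32, 22]
popleft(): [32, 22]
pushright(10): [32, 22, 10]
popright(): [32, 22]
pushright(1): [32, 22, 1]
popleft(): [22, 1]
popright(): [22]
popright(): []

Answer: empty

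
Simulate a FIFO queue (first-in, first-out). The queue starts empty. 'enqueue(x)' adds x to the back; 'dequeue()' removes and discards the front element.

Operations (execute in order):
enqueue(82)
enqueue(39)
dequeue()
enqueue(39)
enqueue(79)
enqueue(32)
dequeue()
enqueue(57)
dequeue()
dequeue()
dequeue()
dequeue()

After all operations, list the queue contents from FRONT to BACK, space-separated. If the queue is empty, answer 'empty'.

Answer: empty

Derivation:
enqueue(82): [82]
enqueue(39): [82, 39]
dequeue(): [39]
enqueue(39): [39, 39]
enqueue(79): [39, 39, 79]
enqueue(32): [39, 39, 79, 32]
dequeue(): [39, 79, 32]
enqueue(57): [39, 79, 32, 57]
dequeue(): [79, 32, 57]
dequeue(): [32, 57]
dequeue(): [57]
dequeue(): []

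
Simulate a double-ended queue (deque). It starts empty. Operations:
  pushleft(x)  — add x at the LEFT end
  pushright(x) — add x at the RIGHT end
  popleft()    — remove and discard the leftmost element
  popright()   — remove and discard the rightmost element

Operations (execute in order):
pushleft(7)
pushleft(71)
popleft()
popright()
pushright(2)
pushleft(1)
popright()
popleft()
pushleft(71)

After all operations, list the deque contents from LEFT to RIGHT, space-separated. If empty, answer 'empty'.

Answer: 71

Derivation:
pushleft(7): [7]
pushleft(71): [71, 7]
popleft(): [7]
popright(): []
pushright(2): [2]
pushleft(1): [1, 2]
popright(): [1]
popleft(): []
pushleft(71): [71]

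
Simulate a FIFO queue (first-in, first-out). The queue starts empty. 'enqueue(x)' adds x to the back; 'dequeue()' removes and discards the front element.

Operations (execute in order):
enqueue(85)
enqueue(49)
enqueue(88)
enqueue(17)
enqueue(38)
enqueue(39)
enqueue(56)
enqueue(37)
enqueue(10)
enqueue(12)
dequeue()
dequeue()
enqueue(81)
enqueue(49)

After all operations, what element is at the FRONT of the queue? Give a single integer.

Answer: 88

Derivation:
enqueue(85): queue = [85]
enqueue(49): queue = [85, 49]
enqueue(88): queue = [85, 49, 88]
enqueue(17): queue = [85, 49, 88, 17]
enqueue(38): queue = [85, 49, 88, 17, 38]
enqueue(39): queue = [85, 49, 88, 17, 38, 39]
enqueue(56): queue = [85, 49, 88, 17, 38, 39, 56]
enqueue(37): queue = [85, 49, 88, 17, 38, 39, 56, 37]
enqueue(10): queue = [85, 49, 88, 17, 38, 39, 56, 37, 10]
enqueue(12): queue = [85, 49, 88, 17, 38, 39, 56, 37, 10, 12]
dequeue(): queue = [49, 88, 17, 38, 39, 56, 37, 10, 12]
dequeue(): queue = [88, 17, 38, 39, 56, 37, 10, 12]
enqueue(81): queue = [88, 17, 38, 39, 56, 37, 10, 12, 81]
enqueue(49): queue = [88, 17, 38, 39, 56, 37, 10, 12, 81, 49]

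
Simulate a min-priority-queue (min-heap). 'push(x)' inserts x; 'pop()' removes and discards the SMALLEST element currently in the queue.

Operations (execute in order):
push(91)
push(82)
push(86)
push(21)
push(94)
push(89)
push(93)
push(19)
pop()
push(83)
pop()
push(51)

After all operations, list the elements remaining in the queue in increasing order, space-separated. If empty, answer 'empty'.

push(91): heap contents = [91]
push(82): heap contents = [82, 91]
push(86): heap contents = [82, 86, 91]
push(21): heap contents = [21, 82, 86, 91]
push(94): heap contents = [21, 82, 86, 91, 94]
push(89): heap contents = [21, 82, 86, 89, 91, 94]
push(93): heap contents = [21, 82, 86, 89, 91, 93, 94]
push(19): heap contents = [19, 21, 82, 86, 89, 91, 93, 94]
pop() → 19: heap contents = [21, 82, 86, 89, 91, 93, 94]
push(83): heap contents = [21, 82, 83, 86, 89, 91, 93, 94]
pop() → 21: heap contents = [82, 83, 86, 89, 91, 93, 94]
push(51): heap contents = [51, 82, 83, 86, 89, 91, 93, 94]

Answer: 51 82 83 86 89 91 93 94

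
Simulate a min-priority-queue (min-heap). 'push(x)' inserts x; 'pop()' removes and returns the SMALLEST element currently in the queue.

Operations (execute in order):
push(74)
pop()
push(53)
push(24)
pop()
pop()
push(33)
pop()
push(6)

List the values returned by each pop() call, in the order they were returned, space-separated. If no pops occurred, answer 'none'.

Answer: 74 24 53 33

Derivation:
push(74): heap contents = [74]
pop() → 74: heap contents = []
push(53): heap contents = [53]
push(24): heap contents = [24, 53]
pop() → 24: heap contents = [53]
pop() → 53: heap contents = []
push(33): heap contents = [33]
pop() → 33: heap contents = []
push(6): heap contents = [6]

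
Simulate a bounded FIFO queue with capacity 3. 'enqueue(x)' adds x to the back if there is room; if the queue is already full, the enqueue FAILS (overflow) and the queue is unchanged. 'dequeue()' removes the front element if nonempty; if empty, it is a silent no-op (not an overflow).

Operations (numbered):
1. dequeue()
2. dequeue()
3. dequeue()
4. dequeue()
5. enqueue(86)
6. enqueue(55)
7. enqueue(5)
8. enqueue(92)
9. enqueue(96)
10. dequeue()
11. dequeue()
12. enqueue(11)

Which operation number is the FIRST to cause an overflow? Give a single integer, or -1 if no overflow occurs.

1. dequeue(): empty, no-op, size=0
2. dequeue(): empty, no-op, size=0
3. dequeue(): empty, no-op, size=0
4. dequeue(): empty, no-op, size=0
5. enqueue(86): size=1
6. enqueue(55): size=2
7. enqueue(5): size=3
8. enqueue(92): size=3=cap → OVERFLOW (fail)
9. enqueue(96): size=3=cap → OVERFLOW (fail)
10. dequeue(): size=2
11. dequeue(): size=1
12. enqueue(11): size=2

Answer: 8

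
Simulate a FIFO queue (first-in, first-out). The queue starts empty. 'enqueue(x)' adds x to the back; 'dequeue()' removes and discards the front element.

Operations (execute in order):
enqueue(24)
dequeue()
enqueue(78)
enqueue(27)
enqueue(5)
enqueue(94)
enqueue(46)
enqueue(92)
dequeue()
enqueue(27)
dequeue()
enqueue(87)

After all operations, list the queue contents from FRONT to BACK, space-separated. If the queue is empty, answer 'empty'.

Answer: 5 94 46 92 27 87

Derivation:
enqueue(24): [24]
dequeue(): []
enqueue(78): [78]
enqueue(27): [78, 27]
enqueue(5): [78, 27, 5]
enqueue(94): [78, 27, 5, 94]
enqueue(46): [78, 27, 5, 94, 46]
enqueue(92): [78, 27, 5, 94, 46, 92]
dequeue(): [27, 5, 94, 46, 92]
enqueue(27): [27, 5, 94, 46, 92, 27]
dequeue(): [5, 94, 46, 92, 27]
enqueue(87): [5, 94, 46, 92, 27, 87]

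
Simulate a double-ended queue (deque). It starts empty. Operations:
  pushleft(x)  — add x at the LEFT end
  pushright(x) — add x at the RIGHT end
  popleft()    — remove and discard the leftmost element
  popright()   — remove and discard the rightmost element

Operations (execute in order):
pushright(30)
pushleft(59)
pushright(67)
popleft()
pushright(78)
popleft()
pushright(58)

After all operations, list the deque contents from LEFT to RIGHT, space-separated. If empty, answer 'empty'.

Answer: 67 78 58

Derivation:
pushright(30): [30]
pushleft(59): [59, 30]
pushright(67): [59, 30, 67]
popleft(): [30, 67]
pushright(78): [30, 67, 78]
popleft(): [67, 78]
pushright(58): [67, 78, 58]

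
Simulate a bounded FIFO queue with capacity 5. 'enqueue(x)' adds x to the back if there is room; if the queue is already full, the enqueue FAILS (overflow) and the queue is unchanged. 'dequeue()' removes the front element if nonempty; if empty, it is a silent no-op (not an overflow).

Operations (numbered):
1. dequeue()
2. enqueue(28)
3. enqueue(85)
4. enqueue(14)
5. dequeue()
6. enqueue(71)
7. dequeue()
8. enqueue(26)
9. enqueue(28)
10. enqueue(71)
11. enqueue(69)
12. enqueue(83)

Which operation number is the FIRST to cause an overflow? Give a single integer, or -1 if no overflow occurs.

Answer: 11

Derivation:
1. dequeue(): empty, no-op, size=0
2. enqueue(28): size=1
3. enqueue(85): size=2
4. enqueue(14): size=3
5. dequeue(): size=2
6. enqueue(71): size=3
7. dequeue(): size=2
8. enqueue(26): size=3
9. enqueue(28): size=4
10. enqueue(71): size=5
11. enqueue(69): size=5=cap → OVERFLOW (fail)
12. enqueue(83): size=5=cap → OVERFLOW (fail)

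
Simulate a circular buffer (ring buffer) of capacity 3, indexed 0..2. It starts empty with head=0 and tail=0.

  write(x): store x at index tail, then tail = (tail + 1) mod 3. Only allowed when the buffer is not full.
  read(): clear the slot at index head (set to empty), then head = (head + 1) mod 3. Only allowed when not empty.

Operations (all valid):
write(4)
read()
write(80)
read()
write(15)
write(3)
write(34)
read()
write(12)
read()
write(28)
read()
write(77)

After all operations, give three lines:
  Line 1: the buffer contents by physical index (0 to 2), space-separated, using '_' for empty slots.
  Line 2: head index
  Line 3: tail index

Answer: 28 77 12
2
2

Derivation:
write(4): buf=[4 _ _], head=0, tail=1, size=1
read(): buf=[_ _ _], head=1, tail=1, size=0
write(80): buf=[_ 80 _], head=1, tail=2, size=1
read(): buf=[_ _ _], head=2, tail=2, size=0
write(15): buf=[_ _ 15], head=2, tail=0, size=1
write(3): buf=[3 _ 15], head=2, tail=1, size=2
write(34): buf=[3 34 15], head=2, tail=2, size=3
read(): buf=[3 34 _], head=0, tail=2, size=2
write(12): buf=[3 34 12], head=0, tail=0, size=3
read(): buf=[_ 34 12], head=1, tail=0, size=2
write(28): buf=[28 34 12], head=1, tail=1, size=3
read(): buf=[28 _ 12], head=2, tail=1, size=2
write(77): buf=[28 77 12], head=2, tail=2, size=3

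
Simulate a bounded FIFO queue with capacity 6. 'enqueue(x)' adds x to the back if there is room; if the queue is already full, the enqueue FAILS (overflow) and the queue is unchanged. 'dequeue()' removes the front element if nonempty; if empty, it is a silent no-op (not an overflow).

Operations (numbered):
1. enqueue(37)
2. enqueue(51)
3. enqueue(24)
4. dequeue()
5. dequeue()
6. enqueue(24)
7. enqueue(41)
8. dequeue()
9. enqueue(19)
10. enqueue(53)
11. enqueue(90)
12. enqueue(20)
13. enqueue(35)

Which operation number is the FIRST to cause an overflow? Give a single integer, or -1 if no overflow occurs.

Answer: 13

Derivation:
1. enqueue(37): size=1
2. enqueue(51): size=2
3. enqueue(24): size=3
4. dequeue(): size=2
5. dequeue(): size=1
6. enqueue(24): size=2
7. enqueue(41): size=3
8. dequeue(): size=2
9. enqueue(19): size=3
10. enqueue(53): size=4
11. enqueue(90): size=5
12. enqueue(20): size=6
13. enqueue(35): size=6=cap → OVERFLOW (fail)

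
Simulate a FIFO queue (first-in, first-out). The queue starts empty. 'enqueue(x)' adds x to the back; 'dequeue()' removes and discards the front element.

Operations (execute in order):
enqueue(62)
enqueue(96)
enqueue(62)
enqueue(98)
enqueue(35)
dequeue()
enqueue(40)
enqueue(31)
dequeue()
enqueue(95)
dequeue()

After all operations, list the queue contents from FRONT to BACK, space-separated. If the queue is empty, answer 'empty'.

enqueue(62): [62]
enqueue(96): [62, 96]
enqueue(62): [62, 96, 62]
enqueue(98): [62, 96, 62, 98]
enqueue(35): [62, 96, 62, 98, 35]
dequeue(): [96, 62, 98, 35]
enqueue(40): [96, 62, 98, 35, 40]
enqueue(31): [96, 62, 98, 35, 40, 31]
dequeue(): [62, 98, 35, 40, 31]
enqueue(95): [62, 98, 35, 40, 31, 95]
dequeue(): [98, 35, 40, 31, 95]

Answer: 98 35 40 31 95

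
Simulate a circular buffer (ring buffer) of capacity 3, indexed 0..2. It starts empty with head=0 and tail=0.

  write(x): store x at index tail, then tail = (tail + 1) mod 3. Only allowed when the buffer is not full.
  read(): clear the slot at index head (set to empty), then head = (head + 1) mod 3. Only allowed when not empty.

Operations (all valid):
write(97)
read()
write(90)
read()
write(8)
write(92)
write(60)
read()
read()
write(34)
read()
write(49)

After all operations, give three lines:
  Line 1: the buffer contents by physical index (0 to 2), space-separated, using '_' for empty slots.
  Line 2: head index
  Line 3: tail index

Answer: 49 _ 34
2
1

Derivation:
write(97): buf=[97 _ _], head=0, tail=1, size=1
read(): buf=[_ _ _], head=1, tail=1, size=0
write(90): buf=[_ 90 _], head=1, tail=2, size=1
read(): buf=[_ _ _], head=2, tail=2, size=0
write(8): buf=[_ _ 8], head=2, tail=0, size=1
write(92): buf=[92 _ 8], head=2, tail=1, size=2
write(60): buf=[92 60 8], head=2, tail=2, size=3
read(): buf=[92 60 _], head=0, tail=2, size=2
read(): buf=[_ 60 _], head=1, tail=2, size=1
write(34): buf=[_ 60 34], head=1, tail=0, size=2
read(): buf=[_ _ 34], head=2, tail=0, size=1
write(49): buf=[49 _ 34], head=2, tail=1, size=2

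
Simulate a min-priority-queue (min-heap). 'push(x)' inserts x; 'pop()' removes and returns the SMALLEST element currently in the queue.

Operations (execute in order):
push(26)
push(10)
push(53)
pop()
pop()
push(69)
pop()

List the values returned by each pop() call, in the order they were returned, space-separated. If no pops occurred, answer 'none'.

push(26): heap contents = [26]
push(10): heap contents = [10, 26]
push(53): heap contents = [10, 26, 53]
pop() → 10: heap contents = [26, 53]
pop() → 26: heap contents = [53]
push(69): heap contents = [53, 69]
pop() → 53: heap contents = [69]

Answer: 10 26 53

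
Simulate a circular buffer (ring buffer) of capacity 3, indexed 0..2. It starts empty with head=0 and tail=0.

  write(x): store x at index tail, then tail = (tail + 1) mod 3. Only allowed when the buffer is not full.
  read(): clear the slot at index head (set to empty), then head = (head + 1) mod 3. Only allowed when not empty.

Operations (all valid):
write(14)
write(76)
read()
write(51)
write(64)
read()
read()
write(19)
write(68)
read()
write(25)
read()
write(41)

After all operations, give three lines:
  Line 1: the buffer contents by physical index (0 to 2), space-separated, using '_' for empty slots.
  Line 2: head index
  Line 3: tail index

Answer: 25 41 68
2
2

Derivation:
write(14): buf=[14 _ _], head=0, tail=1, size=1
write(76): buf=[14 76 _], head=0, tail=2, size=2
read(): buf=[_ 76 _], head=1, tail=2, size=1
write(51): buf=[_ 76 51], head=1, tail=0, size=2
write(64): buf=[64 76 51], head=1, tail=1, size=3
read(): buf=[64 _ 51], head=2, tail=1, size=2
read(): buf=[64 _ _], head=0, tail=1, size=1
write(19): buf=[64 19 _], head=0, tail=2, size=2
write(68): buf=[64 19 68], head=0, tail=0, size=3
read(): buf=[_ 19 68], head=1, tail=0, size=2
write(25): buf=[25 19 68], head=1, tail=1, size=3
read(): buf=[25 _ 68], head=2, tail=1, size=2
write(41): buf=[25 41 68], head=2, tail=2, size=3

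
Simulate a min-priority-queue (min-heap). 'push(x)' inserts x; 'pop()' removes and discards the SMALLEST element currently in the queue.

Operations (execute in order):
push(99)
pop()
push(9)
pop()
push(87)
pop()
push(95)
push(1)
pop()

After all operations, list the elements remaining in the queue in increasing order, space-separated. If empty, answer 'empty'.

Answer: 95

Derivation:
push(99): heap contents = [99]
pop() → 99: heap contents = []
push(9): heap contents = [9]
pop() → 9: heap contents = []
push(87): heap contents = [87]
pop() → 87: heap contents = []
push(95): heap contents = [95]
push(1): heap contents = [1, 95]
pop() → 1: heap contents = [95]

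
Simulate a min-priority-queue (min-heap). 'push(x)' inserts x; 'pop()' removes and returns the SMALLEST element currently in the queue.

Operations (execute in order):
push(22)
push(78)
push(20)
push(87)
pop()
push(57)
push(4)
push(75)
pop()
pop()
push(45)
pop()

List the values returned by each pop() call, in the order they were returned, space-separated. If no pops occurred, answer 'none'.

push(22): heap contents = [22]
push(78): heap contents = [22, 78]
push(20): heap contents = [20, 22, 78]
push(87): heap contents = [20, 22, 78, 87]
pop() → 20: heap contents = [22, 78, 87]
push(57): heap contents = [22, 57, 78, 87]
push(4): heap contents = [4, 22, 57, 78, 87]
push(75): heap contents = [4, 22, 57, 75, 78, 87]
pop() → 4: heap contents = [22, 57, 75, 78, 87]
pop() → 22: heap contents = [57, 75, 78, 87]
push(45): heap contents = [45, 57, 75, 78, 87]
pop() → 45: heap contents = [57, 75, 78, 87]

Answer: 20 4 22 45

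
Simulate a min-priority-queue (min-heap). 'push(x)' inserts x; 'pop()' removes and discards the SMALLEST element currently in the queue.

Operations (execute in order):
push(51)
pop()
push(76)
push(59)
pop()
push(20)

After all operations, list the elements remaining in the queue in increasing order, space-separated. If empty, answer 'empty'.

Answer: 20 76

Derivation:
push(51): heap contents = [51]
pop() → 51: heap contents = []
push(76): heap contents = [76]
push(59): heap contents = [59, 76]
pop() → 59: heap contents = [76]
push(20): heap contents = [20, 76]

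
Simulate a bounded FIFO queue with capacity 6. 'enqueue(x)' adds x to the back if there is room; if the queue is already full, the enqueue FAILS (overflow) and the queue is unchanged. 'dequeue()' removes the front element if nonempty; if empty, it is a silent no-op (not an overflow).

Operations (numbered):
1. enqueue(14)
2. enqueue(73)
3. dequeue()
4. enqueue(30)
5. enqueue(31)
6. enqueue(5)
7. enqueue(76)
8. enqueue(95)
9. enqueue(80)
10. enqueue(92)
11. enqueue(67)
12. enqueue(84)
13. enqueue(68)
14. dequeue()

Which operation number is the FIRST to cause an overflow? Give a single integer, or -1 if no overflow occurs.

1. enqueue(14): size=1
2. enqueue(73): size=2
3. dequeue(): size=1
4. enqueue(30): size=2
5. enqueue(31): size=3
6. enqueue(5): size=4
7. enqueue(76): size=5
8. enqueue(95): size=6
9. enqueue(80): size=6=cap → OVERFLOW (fail)
10. enqueue(92): size=6=cap → OVERFLOW (fail)
11. enqueue(67): size=6=cap → OVERFLOW (fail)
12. enqueue(84): size=6=cap → OVERFLOW (fail)
13. enqueue(68): size=6=cap → OVERFLOW (fail)
14. dequeue(): size=5

Answer: 9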